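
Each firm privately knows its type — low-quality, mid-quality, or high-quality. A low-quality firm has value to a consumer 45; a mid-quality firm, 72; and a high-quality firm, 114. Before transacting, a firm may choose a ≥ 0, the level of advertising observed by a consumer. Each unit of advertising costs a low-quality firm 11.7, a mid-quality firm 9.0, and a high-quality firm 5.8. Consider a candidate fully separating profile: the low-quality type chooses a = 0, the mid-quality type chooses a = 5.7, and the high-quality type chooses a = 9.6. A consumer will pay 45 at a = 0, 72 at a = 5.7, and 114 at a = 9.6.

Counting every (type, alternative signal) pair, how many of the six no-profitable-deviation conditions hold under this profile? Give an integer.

Mid-quality (own payoff 72 − 9.0×5.7 = 20.7): to a=0 gives 45 → profitable ✗; to a=9.6 gives 114 − 9.0×9.6 = 27.6 → profitable ✗.
Low-quality (own payoff 45): to a=5.7 gives 72 − 11.7×5.7 = 5.31 → no gain ✓; to a=9.6 gives 114 − 11.7×9.6 = 1.68 → no gain ✓.
High-quality (own payoff 114 − 5.8×9.6 = 58.32): to a=0 gives 45 → no gain ✓; to a=5.7 gives 72 − 5.8×5.7 = 38.94 → no gain ✓.
4 of the 6 constraints hold; not an equilibrium.

4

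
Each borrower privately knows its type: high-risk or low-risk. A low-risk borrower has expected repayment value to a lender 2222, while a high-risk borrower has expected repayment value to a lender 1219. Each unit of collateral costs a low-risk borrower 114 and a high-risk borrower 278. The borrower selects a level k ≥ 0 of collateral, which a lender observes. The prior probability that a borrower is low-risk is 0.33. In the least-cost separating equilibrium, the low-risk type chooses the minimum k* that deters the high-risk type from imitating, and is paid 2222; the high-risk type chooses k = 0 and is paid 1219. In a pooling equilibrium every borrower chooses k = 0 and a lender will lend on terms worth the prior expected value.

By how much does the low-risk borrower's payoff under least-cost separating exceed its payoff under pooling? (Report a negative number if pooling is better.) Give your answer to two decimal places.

260.71

Least-cost separating signal: k* solves 1219 = 2222 − 278·k*, so k* = (2222 − 1219)/278 ≈ 3.6079.
Low-risk type's separating payoff: 2222 − 114 × k* = 2222 − 114 × (2222 − 1219)/278 = 2222 − 114342/278 ≈ 1810.6978.
Pooling payoff: 0.33 × 2222 + 0.67 × 1219 = 1549.99.
Difference: 1810.6978 − 1549.99 = 260.7078, i.e. 260.71 to two decimal places.
The low-risk type prefers to separate.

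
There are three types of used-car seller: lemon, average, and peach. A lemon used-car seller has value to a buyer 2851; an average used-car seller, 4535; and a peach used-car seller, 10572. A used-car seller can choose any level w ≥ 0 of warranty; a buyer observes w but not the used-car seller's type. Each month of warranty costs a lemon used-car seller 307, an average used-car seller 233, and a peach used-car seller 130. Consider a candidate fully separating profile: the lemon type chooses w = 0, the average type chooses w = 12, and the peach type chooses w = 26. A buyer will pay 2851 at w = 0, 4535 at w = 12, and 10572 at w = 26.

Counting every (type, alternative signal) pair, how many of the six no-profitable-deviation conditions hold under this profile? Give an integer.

4

Peach (own payoff 10572 − 130×26 = 7192): to w=0 gives 2851 → no gain ✓; to w=12 gives 4535 − 130×12 = 2975 → no gain ✓.
Average (own payoff 4535 − 233×12 = 1739): to w=0 gives 2851 → profitable ✗; to w=26 gives 10572 − 233×26 = 4514 → profitable ✗.
Lemon (own payoff 2851): to w=12 gives 4535 − 307×12 = 851 → no gain ✓; to w=26 gives 10572 − 307×26 = 2590 → no gain ✓.
4 of the 6 constraints hold; not an equilibrium.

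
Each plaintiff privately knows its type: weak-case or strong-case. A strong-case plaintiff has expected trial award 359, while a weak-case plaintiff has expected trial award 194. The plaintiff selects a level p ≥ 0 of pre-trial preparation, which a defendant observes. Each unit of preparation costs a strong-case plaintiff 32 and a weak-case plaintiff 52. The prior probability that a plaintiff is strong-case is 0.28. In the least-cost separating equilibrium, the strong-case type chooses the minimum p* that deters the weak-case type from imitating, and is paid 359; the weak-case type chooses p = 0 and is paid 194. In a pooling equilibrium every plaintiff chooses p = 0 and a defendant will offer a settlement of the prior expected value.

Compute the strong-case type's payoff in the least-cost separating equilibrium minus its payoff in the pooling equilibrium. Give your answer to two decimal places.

Least-cost separating signal: p* solves 194 = 359 − 52·p*, so p* = (359 − 194)/52 ≈ 3.1731.
Strong-case type's separating payoff: 359 − 32 × p* = 359 − 32 × (359 − 194)/52 = 359 − 5280/52 ≈ 257.4615.
Pooling payoff: 0.28 × 359 + 0.72 × 194 = 240.2.
Difference: 257.4615 − 240.2 = 17.2615, i.e. 17.26 to two decimal places.
The strong-case type prefers to separate.

17.26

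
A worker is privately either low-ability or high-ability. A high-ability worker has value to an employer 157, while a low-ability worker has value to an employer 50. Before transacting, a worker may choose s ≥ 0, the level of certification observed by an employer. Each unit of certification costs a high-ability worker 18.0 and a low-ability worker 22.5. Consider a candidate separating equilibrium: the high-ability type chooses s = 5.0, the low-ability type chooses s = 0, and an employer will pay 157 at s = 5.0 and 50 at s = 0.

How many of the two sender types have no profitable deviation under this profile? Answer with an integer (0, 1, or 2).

2

High-ability type: signal → 157 − 18.0 × 5.0 = 67; deviate to 0 → 50. IC holds (67 ≥ 50).
Low-ability type: stay at 0 → 50; mimic → 157 − 22.5 × 5.0 = 44.5. IC holds (50 ≥ 44.5).
2 of 2 constraints hold, so this is a separating equilibrium.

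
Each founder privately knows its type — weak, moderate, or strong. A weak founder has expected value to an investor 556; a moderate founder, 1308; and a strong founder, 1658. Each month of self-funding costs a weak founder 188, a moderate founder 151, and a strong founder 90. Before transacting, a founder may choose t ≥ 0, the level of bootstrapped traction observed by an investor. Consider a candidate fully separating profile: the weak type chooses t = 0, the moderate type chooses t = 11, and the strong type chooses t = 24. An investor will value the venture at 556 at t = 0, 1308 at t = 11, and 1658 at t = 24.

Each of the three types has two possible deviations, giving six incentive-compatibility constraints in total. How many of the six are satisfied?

3

Moderate (own payoff 1308 − 151×11 = -353): to t=0 gives 556 → profitable ✗; to t=24 gives 1658 − 151×24 = -1966 → no gain ✓.
Weak (own payoff 556): to t=11 gives 1308 − 188×11 = -760 → no gain ✓; to t=24 gives 1658 − 188×24 = -2854 → no gain ✓.
Strong (own payoff 1658 − 90×24 = -502): to t=0 gives 556 → profitable ✗; to t=11 gives 1308 − 90×11 = 318 → profitable ✗.
3 of the 6 constraints hold; not an equilibrium.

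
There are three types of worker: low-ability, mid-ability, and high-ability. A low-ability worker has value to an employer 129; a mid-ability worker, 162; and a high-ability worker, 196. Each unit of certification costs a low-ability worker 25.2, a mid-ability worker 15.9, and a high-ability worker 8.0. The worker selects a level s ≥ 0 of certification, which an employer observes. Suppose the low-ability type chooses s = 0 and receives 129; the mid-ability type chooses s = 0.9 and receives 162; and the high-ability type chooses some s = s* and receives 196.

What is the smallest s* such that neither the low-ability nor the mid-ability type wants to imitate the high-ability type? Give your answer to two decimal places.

3.04

Mid-ability type (on-path payoff 162 − 15.9×0.9 = 147.69) won't mimic when 147.69 ≥ 196 − 15.9·s*, i.e. s* ≥ 3.04.
Low-ability type (on-path payoff 129) won't mimic when 129 ≥ 196 − 25.2·s*, i.e. s* ≥ 2.66.
Both must hold, so s* = max(2.66, 3.04) = 3.04. The mid-ability type's constraint binds.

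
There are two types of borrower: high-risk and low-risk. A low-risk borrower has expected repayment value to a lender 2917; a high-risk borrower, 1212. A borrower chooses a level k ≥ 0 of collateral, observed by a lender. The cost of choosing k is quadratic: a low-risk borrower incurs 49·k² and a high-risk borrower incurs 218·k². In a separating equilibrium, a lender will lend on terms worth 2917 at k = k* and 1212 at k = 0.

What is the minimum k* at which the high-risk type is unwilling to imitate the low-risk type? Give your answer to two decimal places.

The high-risk type at k = 0 receives 1212; imitating at k* yields 2917 − 218·k*².
Indifference: 1212 = 2917 − 218·k*², so k*² = (2917 − 1212) / 218 ≈ 7.8211.
k* = √7.8211 ≈ 2.80.

2.80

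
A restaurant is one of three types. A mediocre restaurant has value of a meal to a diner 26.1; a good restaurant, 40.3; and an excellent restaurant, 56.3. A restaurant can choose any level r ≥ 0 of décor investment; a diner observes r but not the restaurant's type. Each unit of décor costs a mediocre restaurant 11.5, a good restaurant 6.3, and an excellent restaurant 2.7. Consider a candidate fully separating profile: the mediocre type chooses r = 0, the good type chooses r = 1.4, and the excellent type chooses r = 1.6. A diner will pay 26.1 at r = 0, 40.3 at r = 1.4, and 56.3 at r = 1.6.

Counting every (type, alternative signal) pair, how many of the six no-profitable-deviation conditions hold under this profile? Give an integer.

4

Good (own payoff 40.3 − 6.3×1.4 = 31.48): to r=0 gives 26.1 → no gain ✓; to r=1.6 gives 56.3 − 6.3×1.6 = 46.22 → profitable ✗.
Excellent (own payoff 56.3 − 2.7×1.6 = 51.98): to r=0 gives 26.1 → no gain ✓; to r=1.4 gives 40.3 − 2.7×1.4 = 36.52 → no gain ✓.
Mediocre (own payoff 26.1): to r=1.4 gives 40.3 − 11.5×1.4 = 24.2 → no gain ✓; to r=1.6 gives 56.3 − 11.5×1.6 = 37.9 → profitable ✗.
4 of the 6 constraints hold; not an equilibrium.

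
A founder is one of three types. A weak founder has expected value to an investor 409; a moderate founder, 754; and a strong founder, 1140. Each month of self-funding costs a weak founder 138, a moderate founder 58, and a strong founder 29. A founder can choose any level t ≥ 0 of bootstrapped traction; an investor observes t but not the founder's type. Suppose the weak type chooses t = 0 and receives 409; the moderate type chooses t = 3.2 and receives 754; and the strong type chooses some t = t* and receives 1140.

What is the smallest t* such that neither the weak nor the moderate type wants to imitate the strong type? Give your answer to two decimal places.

Weak type (on-path payoff 409) won't mimic when 409 ≥ 1140 − 138·t*, i.e. t* ≥ 5.30.
Moderate type (on-path payoff 754 − 58×3.2 = 568.4) won't mimic when 568.4 ≥ 1140 − 58·t*, i.e. t* ≥ 9.86.
Both must hold, so t* = max(5.30, 9.86) = 9.86. The moderate type's constraint binds.

9.86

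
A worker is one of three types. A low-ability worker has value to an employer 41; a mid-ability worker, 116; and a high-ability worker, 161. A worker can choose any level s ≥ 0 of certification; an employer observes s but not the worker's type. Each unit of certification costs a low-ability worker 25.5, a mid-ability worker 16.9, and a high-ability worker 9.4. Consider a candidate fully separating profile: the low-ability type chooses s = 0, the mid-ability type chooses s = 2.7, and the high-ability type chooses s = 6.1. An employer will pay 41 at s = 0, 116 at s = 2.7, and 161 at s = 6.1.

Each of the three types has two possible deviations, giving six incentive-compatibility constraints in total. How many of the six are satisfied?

5

Mid-ability (own payoff 116 − 16.9×2.7 = 70.37): to s=0 gives 41 → no gain ✓; to s=6.1 gives 161 − 16.9×6.1 = 57.91 → no gain ✓.
High-ability (own payoff 161 − 9.4×6.1 = 103.66): to s=0 gives 41 → no gain ✓; to s=2.7 gives 116 − 9.4×2.7 = 90.62 → no gain ✓.
Low-ability (own payoff 41): to s=2.7 gives 116 − 25.5×2.7 = 47.15 → profitable ✗; to s=6.1 gives 161 − 25.5×6.1 = 5.45 → no gain ✓.
5 of the 6 constraints hold; not an equilibrium.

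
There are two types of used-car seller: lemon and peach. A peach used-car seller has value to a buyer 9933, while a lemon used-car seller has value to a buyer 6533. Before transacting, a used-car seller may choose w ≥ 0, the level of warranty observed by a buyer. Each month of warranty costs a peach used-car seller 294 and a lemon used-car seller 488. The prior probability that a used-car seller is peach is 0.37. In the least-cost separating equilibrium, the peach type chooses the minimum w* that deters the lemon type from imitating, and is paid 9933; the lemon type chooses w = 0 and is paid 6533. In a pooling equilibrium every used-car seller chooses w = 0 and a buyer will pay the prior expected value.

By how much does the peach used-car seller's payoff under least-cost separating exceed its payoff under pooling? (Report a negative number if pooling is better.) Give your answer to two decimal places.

93.64

Least-cost separating signal: w* solves 6533 = 9933 − 488·w*, so w* = (9933 − 6533)/488 ≈ 6.9672.
Peach type's separating payoff: 9933 − 294 × w* = 9933 − 294 × (9933 − 6533)/488 = 9933 − 999600/488 ≈ 7884.6393.
Pooling payoff: 0.37 × 9933 + 0.63 × 6533 = 7791.
Difference: 7884.6393 − 7791 = 93.6393, i.e. 93.64 to two decimal places.
The peach type prefers to separate.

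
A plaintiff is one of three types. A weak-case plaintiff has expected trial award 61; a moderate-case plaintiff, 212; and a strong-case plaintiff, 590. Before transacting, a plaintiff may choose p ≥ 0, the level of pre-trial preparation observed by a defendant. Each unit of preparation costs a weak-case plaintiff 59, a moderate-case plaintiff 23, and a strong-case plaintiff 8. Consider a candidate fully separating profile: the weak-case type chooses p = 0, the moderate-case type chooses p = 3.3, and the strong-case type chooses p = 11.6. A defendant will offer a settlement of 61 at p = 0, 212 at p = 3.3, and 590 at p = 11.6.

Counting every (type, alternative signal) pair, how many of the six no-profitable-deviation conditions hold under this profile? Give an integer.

Strong-case (own payoff 590 − 8×11.6 = 497.2): to p=0 gives 61 → no gain ✓; to p=3.3 gives 212 − 8×3.3 = 185.6 → no gain ✓.
Weak-case (own payoff 61): to p=3.3 gives 212 − 59×3.3 = 17.3 → no gain ✓; to p=11.6 gives 590 − 59×11.6 = -94.4 → no gain ✓.
Moderate-case (own payoff 212 − 23×3.3 = 136.1): to p=0 gives 61 → no gain ✓; to p=11.6 gives 590 − 23×11.6 = 323.2 → profitable ✗.
5 of the 6 constraints hold; not an equilibrium.

5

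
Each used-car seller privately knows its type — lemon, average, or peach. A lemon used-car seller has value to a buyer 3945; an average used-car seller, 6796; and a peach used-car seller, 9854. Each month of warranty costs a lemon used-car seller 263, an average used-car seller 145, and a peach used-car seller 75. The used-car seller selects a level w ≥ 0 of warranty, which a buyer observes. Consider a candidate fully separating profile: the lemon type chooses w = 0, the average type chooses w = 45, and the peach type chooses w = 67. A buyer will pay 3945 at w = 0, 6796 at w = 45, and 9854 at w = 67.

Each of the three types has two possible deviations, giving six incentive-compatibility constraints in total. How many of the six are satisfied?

Average (own payoff 6796 − 145×45 = 271): to w=0 gives 3945 → profitable ✗; to w=67 gives 9854 − 145×67 = 139 → no gain ✓.
Peach (own payoff 9854 − 75×67 = 4829): to w=0 gives 3945 → no gain ✓; to w=45 gives 6796 − 75×45 = 3421 → no gain ✓.
Lemon (own payoff 3945): to w=45 gives 6796 − 263×45 = -5039 → no gain ✓; to w=67 gives 9854 − 263×67 = -7767 → no gain ✓.
5 of the 6 constraints hold; not an equilibrium.

5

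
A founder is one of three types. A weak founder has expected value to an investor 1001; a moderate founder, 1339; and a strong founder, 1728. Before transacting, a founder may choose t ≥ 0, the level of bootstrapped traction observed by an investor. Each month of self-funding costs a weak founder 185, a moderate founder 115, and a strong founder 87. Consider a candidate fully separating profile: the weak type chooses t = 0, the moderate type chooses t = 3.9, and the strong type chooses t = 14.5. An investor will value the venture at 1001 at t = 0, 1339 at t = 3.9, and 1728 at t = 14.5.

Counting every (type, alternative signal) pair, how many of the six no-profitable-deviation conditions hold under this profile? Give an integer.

Strong (own payoff 1728 − 87×14.5 = 466.5): to t=0 gives 1001 → profitable ✗; to t=3.9 gives 1339 − 87×3.9 = 999.7 → profitable ✗.
Weak (own payoff 1001): to t=3.9 gives 1339 − 185×3.9 = 617.5 → no gain ✓; to t=14.5 gives 1728 − 185×14.5 = -954.5 → no gain ✓.
Moderate (own payoff 1339 − 115×3.9 = 890.5): to t=0 gives 1001 → profitable ✗; to t=14.5 gives 1728 − 115×14.5 = 60.5 → no gain ✓.
3 of the 6 constraints hold; not an equilibrium.

3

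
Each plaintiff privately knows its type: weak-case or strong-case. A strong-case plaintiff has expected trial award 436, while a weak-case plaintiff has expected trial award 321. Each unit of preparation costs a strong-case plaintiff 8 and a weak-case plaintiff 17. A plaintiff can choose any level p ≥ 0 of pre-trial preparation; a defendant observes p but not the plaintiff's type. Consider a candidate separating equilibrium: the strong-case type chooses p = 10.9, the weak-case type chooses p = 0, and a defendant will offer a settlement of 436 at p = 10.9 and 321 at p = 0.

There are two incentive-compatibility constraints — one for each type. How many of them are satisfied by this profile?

2

Weak-case type: stay at 0 → 321; mimic → 436 − 17 × 10.9 = 250.7. IC holds (321 ≥ 250.7).
Strong-case type: signal → 436 − 8 × 10.9 = 348.8; deviate to 0 → 321. IC holds (348.8 ≥ 321).
2 of 2 constraints hold, so this is a separating equilibrium.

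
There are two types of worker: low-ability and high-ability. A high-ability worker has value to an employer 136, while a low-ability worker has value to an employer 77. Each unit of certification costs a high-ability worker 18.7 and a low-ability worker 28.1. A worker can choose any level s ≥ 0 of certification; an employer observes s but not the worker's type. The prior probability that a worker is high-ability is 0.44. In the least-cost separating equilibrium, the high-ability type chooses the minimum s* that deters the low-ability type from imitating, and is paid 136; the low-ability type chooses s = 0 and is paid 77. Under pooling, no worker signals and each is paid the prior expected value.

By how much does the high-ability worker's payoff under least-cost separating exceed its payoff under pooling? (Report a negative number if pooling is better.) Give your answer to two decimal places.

Least-cost separating signal: s* solves 77 = 136 − 28.1·s*, so s* = (136 − 77)/28.1 ≈ 2.0996.
High-ability type's separating payoff: 136 − 18.7 × s* = 136 − 18.7 × (136 − 77)/28.1 = 136 − 1103.3/28.1 ≈ 96.7367.
Pooling payoff: 0.44 × 136 + 0.56 × 77 = 102.96.
Difference: 96.7367 − 102.96 = -6.2233, i.e. -6.22 to two decimal places.
The high-ability type would prefer the pooling outcome.

-6.22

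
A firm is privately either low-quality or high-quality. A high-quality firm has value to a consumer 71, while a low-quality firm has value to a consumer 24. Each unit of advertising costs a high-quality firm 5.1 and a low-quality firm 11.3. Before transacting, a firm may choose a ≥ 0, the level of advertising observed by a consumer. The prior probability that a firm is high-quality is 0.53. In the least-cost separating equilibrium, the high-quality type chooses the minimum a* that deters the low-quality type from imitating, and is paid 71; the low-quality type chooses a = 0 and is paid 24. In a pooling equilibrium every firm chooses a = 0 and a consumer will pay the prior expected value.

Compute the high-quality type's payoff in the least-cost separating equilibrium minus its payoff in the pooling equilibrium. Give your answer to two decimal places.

0.88

Least-cost separating signal: a* solves 24 = 71 − 11.3·a*, so a* = (71 − 24)/11.3 ≈ 4.1593.
High-quality type's separating payoff: 71 − 5.1 × a* = 71 − 5.1 × (71 − 24)/11.3 = 71 − 239.7/11.3 ≈ 49.7876.
Pooling payoff: 0.53 × 71 + 0.47 × 24 = 48.91.
Difference: 49.7876 − 48.91 = 0.8776, i.e. 0.88 to two decimal places.
The high-quality type prefers to separate.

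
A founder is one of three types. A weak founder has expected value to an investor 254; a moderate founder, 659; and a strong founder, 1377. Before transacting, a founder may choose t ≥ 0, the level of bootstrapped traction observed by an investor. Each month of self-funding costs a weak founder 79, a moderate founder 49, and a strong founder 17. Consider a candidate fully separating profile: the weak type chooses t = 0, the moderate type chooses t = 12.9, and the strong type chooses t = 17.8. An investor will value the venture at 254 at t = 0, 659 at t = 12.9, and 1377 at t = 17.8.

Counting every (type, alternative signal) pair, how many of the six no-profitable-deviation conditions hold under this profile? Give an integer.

4

Weak (own payoff 254): to t=12.9 gives 659 − 79×12.9 = -360.1 → no gain ✓; to t=17.8 gives 1377 − 79×17.8 = -29.2 → no gain ✓.
Strong (own payoff 1377 − 17×17.8 = 1074.4): to t=0 gives 254 → no gain ✓; to t=12.9 gives 659 − 17×12.9 = 439.7 → no gain ✓.
Moderate (own payoff 659 − 49×12.9 = 26.9): to t=0 gives 254 → profitable ✗; to t=17.8 gives 1377 − 49×17.8 = 504.8 → profitable ✗.
4 of the 6 constraints hold; not an equilibrium.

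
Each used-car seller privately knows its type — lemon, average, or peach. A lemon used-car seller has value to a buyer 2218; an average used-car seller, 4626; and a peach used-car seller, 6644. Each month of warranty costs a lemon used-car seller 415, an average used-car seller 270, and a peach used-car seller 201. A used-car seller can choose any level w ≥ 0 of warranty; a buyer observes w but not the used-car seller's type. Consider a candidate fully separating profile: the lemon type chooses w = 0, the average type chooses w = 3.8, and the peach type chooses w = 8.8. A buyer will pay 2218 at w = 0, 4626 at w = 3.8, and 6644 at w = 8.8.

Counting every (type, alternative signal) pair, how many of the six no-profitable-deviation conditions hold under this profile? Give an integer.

Average (own payoff 4626 − 270×3.8 = 3600): to w=0 gives 2218 → no gain ✓; to w=8.8 gives 6644 − 270×8.8 = 4268 → profitable ✗.
Lemon (own payoff 2218): to w=3.8 gives 4626 − 415×3.8 = 3049 → profitable ✗; to w=8.8 gives 6644 − 415×8.8 = 2992 → profitable ✗.
Peach (own payoff 6644 − 201×8.8 = 4875.2): to w=0 gives 2218 → no gain ✓; to w=3.8 gives 4626 − 201×3.8 = 3862.2 → no gain ✓.
3 of the 6 constraints hold; not an equilibrium.

3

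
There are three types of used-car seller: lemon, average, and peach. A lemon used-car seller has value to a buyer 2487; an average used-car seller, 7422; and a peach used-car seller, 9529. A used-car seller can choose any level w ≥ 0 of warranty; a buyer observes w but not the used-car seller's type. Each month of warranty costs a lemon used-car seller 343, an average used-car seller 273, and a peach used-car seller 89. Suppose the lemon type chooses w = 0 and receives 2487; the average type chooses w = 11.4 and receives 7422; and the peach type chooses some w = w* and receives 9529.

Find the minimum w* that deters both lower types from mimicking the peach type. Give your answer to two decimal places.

20.53

Average type (on-path payoff 7422 − 273×11.4 = 4309.8) won't mimic when 4309.8 ≥ 9529 − 273·w*, i.e. w* ≥ 19.12.
Lemon type (on-path payoff 2487) won't mimic when 2487 ≥ 9529 − 343·w*, i.e. w* ≥ 20.53.
Both must hold, so w* = max(20.53, 19.12) = 20.53. The lemon type's constraint binds.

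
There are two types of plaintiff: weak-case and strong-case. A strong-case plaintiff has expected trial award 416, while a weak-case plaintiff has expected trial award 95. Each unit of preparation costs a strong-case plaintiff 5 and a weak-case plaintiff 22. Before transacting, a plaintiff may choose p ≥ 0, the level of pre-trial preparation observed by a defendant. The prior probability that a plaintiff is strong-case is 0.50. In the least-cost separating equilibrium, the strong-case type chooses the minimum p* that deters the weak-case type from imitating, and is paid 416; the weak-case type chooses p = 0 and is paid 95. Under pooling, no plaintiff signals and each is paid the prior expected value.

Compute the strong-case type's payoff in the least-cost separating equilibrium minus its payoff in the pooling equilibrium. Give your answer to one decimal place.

Least-cost separating signal: p* solves 95 = 416 − 22·p*, so p* = (416 − 95)/22 ≈ 14.5909.
Strong-case type's separating payoff: 416 − 5 × p* = 416 − 5 × (416 − 95)/22 = 416 − 1605/22 ≈ 343.045.
Pooling payoff: 0.50 × 416 + 0.50 × 95 = 255.5.
Difference: 343.045 − 255.5 = 87.545, i.e. 87.5 to one decimal place.
The strong-case type prefers to separate.

87.5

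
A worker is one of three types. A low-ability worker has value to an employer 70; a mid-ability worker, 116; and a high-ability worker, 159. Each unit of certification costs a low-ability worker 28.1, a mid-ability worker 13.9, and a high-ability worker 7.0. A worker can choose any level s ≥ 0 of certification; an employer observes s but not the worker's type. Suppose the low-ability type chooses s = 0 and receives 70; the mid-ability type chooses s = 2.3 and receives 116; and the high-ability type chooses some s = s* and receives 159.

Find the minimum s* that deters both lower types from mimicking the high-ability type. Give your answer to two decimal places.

5.39

Mid-ability type (on-path payoff 116 − 13.9×2.3 = 84.03) won't mimic when 84.03 ≥ 159 − 13.9·s*, i.e. s* ≥ 5.39.
Low-ability type (on-path payoff 70) won't mimic when 70 ≥ 159 − 28.1·s*, i.e. s* ≥ 3.17.
Both must hold, so s* = max(3.17, 5.39) = 5.39. The mid-ability type's constraint binds.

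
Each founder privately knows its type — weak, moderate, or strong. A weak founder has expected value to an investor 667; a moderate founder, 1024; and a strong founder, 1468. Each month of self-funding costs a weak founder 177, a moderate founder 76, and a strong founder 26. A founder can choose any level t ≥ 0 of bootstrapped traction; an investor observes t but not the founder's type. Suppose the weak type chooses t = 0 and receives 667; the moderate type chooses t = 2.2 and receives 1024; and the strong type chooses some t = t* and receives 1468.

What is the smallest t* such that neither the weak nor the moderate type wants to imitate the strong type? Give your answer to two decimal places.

Moderate type (on-path payoff 1024 − 76×2.2 = 856.8) won't mimic when 856.8 ≥ 1468 − 76·t*, i.e. t* ≥ 8.04.
Weak type (on-path payoff 667) won't mimic when 667 ≥ 1468 − 177·t*, i.e. t* ≥ 4.53.
Both must hold, so t* = max(4.53, 8.04) = 8.04. The moderate type's constraint binds.

8.04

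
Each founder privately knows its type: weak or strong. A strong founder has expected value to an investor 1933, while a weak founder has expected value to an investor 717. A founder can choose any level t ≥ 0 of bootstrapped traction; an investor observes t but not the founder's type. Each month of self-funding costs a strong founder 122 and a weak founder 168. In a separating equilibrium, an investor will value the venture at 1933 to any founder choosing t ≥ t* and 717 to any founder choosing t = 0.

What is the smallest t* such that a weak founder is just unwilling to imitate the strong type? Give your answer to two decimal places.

A weak founder choosing t = 0 receives 717.
Imitating at t* instead would pay 1933 at cost 168·t*, netting 1933 − 168·t*.
Indifference: 717 = 1933 − 168·t*, so t* = (1933 − 717) / 168 ≈ 7.24.
This is the weak type's binding incentive-compatibility constraint; any t ≥ 7.24 sustains separation on that side.

7.24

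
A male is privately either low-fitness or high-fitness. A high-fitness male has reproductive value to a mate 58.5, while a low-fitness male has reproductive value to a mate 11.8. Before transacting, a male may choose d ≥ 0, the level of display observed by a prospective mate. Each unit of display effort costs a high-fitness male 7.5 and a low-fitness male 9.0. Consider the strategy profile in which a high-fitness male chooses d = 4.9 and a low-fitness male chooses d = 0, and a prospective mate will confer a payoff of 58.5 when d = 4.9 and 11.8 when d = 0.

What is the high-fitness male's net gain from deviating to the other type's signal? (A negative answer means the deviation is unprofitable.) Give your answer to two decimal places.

Playing d = 4.9 the high-fitness male receives 58.5 − 7.5 × 4.9 = 21.75.
Deviating to d = 0 yields 11.8 instead.
Gain from deviating: 11.8 − 21.75 = -9.95.
The gain is negative, so the high-fitness type's incentive-compatibility constraint is satisfied.

-9.95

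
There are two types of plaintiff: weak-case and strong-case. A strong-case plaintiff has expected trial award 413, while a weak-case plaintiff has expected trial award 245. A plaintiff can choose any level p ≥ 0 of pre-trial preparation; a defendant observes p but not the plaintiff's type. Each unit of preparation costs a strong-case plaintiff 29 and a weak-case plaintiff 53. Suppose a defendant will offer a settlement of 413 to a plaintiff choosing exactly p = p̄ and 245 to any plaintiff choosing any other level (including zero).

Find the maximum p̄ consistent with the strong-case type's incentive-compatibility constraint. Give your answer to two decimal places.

Choosing p̄ yields the strong-case type 413 − 29·p̄; choosing zero yields 245.
The strong-case type is indifferent at 413 − 29·p̄ = 245, i.e. p̄ = (413 − 245) / 29 ≈ 5.79.
For any p̄ above 5.79 the strong-case type would rather pool at zero, so separation collapses.

5.79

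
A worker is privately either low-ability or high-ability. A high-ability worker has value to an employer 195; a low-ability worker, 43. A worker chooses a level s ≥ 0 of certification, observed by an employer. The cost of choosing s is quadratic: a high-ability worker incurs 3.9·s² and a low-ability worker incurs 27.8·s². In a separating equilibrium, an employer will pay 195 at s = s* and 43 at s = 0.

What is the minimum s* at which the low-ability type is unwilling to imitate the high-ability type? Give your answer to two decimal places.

The low-ability type at s = 0 receives 43; imitating at s* yields 195 − 27.8·s*².
Indifference: 43 = 195 − 27.8·s*², so s*² = (195 − 43) / 27.8 ≈ 5.4676.
s* = √5.4676 ≈ 2.34.

2.34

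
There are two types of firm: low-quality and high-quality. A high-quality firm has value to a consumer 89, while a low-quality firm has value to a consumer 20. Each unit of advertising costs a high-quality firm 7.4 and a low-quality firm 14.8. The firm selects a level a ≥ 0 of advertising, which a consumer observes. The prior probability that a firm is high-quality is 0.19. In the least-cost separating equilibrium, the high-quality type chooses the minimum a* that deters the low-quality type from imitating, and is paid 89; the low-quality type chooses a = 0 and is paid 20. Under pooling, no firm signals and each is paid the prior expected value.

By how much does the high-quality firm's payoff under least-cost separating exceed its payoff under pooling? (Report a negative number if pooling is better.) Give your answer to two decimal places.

Least-cost separating signal: a* solves 20 = 89 − 14.8·a*, so a* = (89 − 20)/14.8 ≈ 4.6622.
High-quality type's separating payoff: 89 − 7.4 × a* = 89 − 7.4 × (89 − 20)/14.8 = 89 − 510.6/14.8 = 54.5.
Pooling payoff: 0.19 × 89 + 0.81 × 20 = 33.11.
Difference: 54.5 − 33.11 = 21.39.
The high-quality type prefers to separate.

21.39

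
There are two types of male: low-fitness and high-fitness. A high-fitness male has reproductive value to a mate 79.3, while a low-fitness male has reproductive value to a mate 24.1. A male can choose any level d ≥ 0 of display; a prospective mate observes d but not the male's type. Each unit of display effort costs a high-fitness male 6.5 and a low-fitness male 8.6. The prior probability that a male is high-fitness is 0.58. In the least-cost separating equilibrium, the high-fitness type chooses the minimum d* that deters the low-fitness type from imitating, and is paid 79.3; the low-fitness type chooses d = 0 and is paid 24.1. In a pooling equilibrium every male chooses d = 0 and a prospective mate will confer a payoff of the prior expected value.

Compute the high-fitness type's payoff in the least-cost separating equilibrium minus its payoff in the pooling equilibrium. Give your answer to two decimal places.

-18.54

Least-cost separating signal: d* solves 24.1 = 79.3 − 8.6·d*, so d* = (79.3 − 24.1)/8.6 ≈ 6.4186.
High-fitness type's separating payoff: 79.3 − 6.5 × d* = 79.3 − 6.5 × (79.3 − 24.1)/8.6 = 79.3 − 358.8/8.6 ≈ 37.5791.
Pooling payoff: 0.58 × 79.3 + 0.42 × 24.1 = 56.116.
Difference: 37.5791 − 56.116 = -18.5369, i.e. -18.54 to two decimal places.
The high-fitness type would prefer the pooling outcome.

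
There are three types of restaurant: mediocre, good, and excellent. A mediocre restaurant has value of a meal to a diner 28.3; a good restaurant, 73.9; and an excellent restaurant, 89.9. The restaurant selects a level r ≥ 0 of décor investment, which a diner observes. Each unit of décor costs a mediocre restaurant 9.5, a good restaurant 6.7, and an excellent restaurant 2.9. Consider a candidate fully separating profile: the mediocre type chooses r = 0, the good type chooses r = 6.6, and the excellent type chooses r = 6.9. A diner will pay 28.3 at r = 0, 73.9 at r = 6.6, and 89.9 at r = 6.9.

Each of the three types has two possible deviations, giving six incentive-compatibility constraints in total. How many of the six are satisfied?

5

Excellent (own payoff 89.9 − 2.9×6.9 = 69.89): to r=0 gives 28.3 → no gain ✓; to r=6.6 gives 73.9 − 2.9×6.6 = 54.76 → no gain ✓.
Mediocre (own payoff 28.3): to r=6.6 gives 73.9 − 9.5×6.6 = 11.2 → no gain ✓; to r=6.9 gives 89.9 − 9.5×6.9 = 24.35 → no gain ✓.
Good (own payoff 73.9 − 6.7×6.6 = 29.68): to r=0 gives 28.3 → no gain ✓; to r=6.9 gives 89.9 − 6.7×6.9 = 43.67 → profitable ✗.
5 of the 6 constraints hold; not an equilibrium.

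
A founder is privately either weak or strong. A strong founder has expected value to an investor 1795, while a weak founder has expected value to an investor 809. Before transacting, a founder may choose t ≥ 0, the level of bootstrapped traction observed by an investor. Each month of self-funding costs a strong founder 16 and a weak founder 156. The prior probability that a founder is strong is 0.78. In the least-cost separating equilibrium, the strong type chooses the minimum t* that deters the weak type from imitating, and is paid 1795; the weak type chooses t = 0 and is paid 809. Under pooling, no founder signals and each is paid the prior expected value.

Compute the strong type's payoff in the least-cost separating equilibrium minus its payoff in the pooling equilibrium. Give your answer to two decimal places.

Least-cost separating signal: t* solves 809 = 1795 − 156·t*, so t* = (1795 − 809)/156 ≈ 6.3205.
Strong type's separating payoff: 1795 − 16 × t* = 1795 − 16 × (1795 − 809)/156 = 1795 − 15776/156 ≈ 1693.8718.
Pooling payoff: 0.78 × 1795 + 0.22 × 809 = 1578.08.
Difference: 1693.8718 − 1578.08 = 115.7918, i.e. 115.79 to two decimal places.
The strong type prefers to separate.

115.79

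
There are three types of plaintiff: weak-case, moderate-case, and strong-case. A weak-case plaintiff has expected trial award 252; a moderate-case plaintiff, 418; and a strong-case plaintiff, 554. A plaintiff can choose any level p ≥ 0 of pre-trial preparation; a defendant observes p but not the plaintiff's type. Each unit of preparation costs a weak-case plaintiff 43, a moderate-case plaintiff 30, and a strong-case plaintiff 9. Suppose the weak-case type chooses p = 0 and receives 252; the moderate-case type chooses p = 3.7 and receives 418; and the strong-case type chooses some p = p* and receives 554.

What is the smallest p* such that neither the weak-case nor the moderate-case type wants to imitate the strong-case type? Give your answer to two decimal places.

Weak-case type (on-path payoff 252) won't mimic when 252 ≥ 554 − 43·p*, i.e. p* ≥ 7.02.
Moderate-case type (on-path payoff 418 − 30×3.7 = 307) won't mimic when 307 ≥ 554 − 30·p*, i.e. p* ≥ 8.23.
Both must hold, so p* = max(7.02, 8.23) = 8.23. The moderate-case type's constraint binds.

8.23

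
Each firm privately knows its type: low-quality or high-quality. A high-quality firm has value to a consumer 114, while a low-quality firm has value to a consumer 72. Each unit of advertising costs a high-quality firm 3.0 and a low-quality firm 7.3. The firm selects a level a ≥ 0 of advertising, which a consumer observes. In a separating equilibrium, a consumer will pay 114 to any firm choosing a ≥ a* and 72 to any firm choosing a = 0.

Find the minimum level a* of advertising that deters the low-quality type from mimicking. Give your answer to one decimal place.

A low-quality firm choosing a = 0 receives 72.
Imitating at a* instead would pay 114 at cost 7.3·a*, netting 114 − 7.3·a*.
Indifference: 72 = 114 − 7.3·a*, so a* = (114 − 72) / 7.3 ≈ 5.8.
At a* the low-quality type's incentive constraint just binds; the high-quality type strictly prefers a* since its per-unit cost is lower.

5.8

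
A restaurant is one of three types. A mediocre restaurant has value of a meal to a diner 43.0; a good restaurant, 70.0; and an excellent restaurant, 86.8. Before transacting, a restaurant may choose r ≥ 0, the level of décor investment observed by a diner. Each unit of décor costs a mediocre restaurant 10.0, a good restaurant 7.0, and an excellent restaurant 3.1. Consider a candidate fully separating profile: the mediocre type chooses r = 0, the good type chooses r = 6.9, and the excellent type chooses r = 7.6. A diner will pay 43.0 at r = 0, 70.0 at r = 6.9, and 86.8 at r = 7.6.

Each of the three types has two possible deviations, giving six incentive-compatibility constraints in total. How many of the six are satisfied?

4

Mediocre (own payoff 43.0): to r=6.9 gives 70.0 − 10.0×6.9 = 1 → no gain ✓; to r=7.6 gives 86.8 − 10.0×7.6 = 10.8 → no gain ✓.
Good (own payoff 70.0 − 7.0×6.9 = 21.7): to r=0 gives 43.0 → profitable ✗; to r=7.6 gives 86.8 − 7.0×7.6 = 33.6 → profitable ✗.
Excellent (own payoff 86.8 − 3.1×7.6 = 63.24): to r=0 gives 43.0 → no gain ✓; to r=6.9 gives 70.0 − 3.1×6.9 = 48.61 → no gain ✓.
4 of the 6 constraints hold; not an equilibrium.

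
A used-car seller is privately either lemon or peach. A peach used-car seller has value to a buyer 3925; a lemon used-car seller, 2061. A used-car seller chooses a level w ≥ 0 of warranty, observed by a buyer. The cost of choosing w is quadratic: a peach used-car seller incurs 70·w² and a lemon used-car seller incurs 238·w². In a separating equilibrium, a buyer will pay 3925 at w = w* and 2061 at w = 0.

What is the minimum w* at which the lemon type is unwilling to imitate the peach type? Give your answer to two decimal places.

The lemon type at w = 0 receives 2061; imitating at w* yields 3925 − 238·w*².
Indifference: 2061 = 3925 − 238·w*², so w*² = (3925 − 2061) / 238 ≈ 7.8319.
w* = √7.8319 ≈ 2.80.

2.80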